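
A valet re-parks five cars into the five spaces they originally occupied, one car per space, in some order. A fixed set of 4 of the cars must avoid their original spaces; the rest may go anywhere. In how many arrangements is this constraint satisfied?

Let A_j be the event that the j-th constrained one is fixed. By inclusion-exclusion over the 4 events:
Σ_{j=0}^{4} (-1)^j C(4,j)(5-j)!
= C(4,0)·5! - C(4,1)·4! + C(4,2)·3! - C(4,3)·2! + C(4,4)·1!
= 120 - 96 + 36 - 8 + 1
= 53

53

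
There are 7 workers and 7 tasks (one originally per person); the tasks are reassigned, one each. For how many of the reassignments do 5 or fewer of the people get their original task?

5039

# with exactly i fixed is C(7,i)·!(7-i); sum over i=0..5:
  i=0: C(7,0)·!7 = 1·1854 = 1854
  i=1: C(7,1)·!6 = 7·265 = 1855
  i=2: C(7,2)·!5 = 21·44 = 924
  i=3: C(7,3)·!4 = 35·9 = 315
  i=4: C(7,4)·!3 = 35·2 = 70
  i=5: C(7,5)·!2 = 21·1 = 21
Total = 5039.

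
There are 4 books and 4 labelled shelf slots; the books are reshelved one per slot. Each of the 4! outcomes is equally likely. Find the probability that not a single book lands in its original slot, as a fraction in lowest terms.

3/8

Favorable outcomes: !4 = 9.
Total outcomes: 4! = 24.
Probability = 9/24 = 3/8.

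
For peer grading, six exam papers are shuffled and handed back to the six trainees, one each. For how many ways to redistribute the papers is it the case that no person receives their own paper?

!6 is the nearest integer to 6!/e.
6! = 720, and 720/e ≈ 264.87, so !6 = 265.

265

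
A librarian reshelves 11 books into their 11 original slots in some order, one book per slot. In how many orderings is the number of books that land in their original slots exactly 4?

611820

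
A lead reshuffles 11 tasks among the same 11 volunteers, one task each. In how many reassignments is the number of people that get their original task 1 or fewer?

29369141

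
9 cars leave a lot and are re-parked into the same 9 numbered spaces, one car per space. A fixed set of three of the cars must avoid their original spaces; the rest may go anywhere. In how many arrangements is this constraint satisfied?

256320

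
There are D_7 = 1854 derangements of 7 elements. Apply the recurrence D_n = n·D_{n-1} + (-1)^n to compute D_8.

14833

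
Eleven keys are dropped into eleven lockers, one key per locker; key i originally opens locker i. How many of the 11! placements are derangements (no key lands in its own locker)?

14684570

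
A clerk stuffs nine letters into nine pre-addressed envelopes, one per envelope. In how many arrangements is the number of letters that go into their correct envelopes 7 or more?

37

# with exactly i fixed is C(9,i)·!(9-i); sum over i=7..9:
  i=7: C(9,7)·!2 = 36·1 = 36
  i=8: C(9,8)·!1 = 9·0 = 0
  i=9: C(9,9)·!0 = 1·1 = 1
Total = 37.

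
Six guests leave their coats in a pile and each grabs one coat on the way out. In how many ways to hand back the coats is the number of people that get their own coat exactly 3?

40

Choose which 3 of the 6 are fixed: C(6,3) = 20.
The remaining 3 must be deranged: !3 = 2.
Total: 20 × 2 = 40.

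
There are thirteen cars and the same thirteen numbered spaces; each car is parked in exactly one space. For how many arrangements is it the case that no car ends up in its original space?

2290792932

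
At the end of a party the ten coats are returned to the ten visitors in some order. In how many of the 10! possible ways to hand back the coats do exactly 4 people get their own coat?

Pick the 4 fixed positions: C(10,4) = 210 ways.
The remaining 6 must be deranged: !6 = 265.
Total: 210 × 265 = 55650.

55650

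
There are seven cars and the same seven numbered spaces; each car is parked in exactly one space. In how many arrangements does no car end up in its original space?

1854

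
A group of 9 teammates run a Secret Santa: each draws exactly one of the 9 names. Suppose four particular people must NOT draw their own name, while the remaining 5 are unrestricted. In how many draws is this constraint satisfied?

229080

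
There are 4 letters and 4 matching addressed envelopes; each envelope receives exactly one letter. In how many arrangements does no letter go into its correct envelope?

!4 = 4! · Σ_{k=0}^{4} (-1)^k/k!
= 4! - 4!/1! + 4!/2! - 4!/3! + 4!/4!
= 24 - 24 + 12 - 4 + 1
= 9

9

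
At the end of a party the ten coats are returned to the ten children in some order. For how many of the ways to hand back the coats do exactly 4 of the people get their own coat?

55650

Choose which 4 of the 10 are fixed: C(10,4) = 210.
The other 6 form a derangement: !6 = 265.
Total: 210 × 265 = 55650.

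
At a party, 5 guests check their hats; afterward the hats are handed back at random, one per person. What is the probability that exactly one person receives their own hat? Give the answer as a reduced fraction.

3/8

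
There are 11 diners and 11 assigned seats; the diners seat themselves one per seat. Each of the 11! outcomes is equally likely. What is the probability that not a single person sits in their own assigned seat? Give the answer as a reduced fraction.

1468457/3991680

Favorable outcomes: !11 = 14684570.
Total outcomes: 11! = 39916800.
Probability = 14684570/39916800 = 1468457/3991680.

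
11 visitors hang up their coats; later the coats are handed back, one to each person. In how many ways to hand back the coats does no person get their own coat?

14684570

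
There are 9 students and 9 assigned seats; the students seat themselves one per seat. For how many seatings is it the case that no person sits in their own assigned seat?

133496

!9 is the nearest integer to 9!/e.
9! = 362880, and 362880/e ≈ 133496.09, so !9 = 133496.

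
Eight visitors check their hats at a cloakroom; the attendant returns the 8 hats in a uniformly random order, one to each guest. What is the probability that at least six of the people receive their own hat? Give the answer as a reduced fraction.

29/40320

Favorable outcomes: Σ_{i≥6} C(8,i)·!(8-i) = 28·1 + 8·0 + 1·1 = 29.
Total outcomes: 8! = 40320.
Probability = 29/40320 = 29/40320.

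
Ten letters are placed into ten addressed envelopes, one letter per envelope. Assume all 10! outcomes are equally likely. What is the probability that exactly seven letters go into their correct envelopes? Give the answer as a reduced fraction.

1/15120

Favorable outcomes: C(10,7)·!3 = 120·2 = 240.
Total outcomes: 10! = 3628800.
Probability = 240/3628800 = 1/15120.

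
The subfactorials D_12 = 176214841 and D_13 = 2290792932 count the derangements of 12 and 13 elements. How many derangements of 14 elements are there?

32071101049

D_14 = (14-1)·(D_13 + D_12) = 13·(2290792932 + 176214841) = 13·2467007773 = 32071101049.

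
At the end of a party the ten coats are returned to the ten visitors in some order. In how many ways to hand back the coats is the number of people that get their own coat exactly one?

Pick the single fixed position: C(10,1) = 10 ways.
The remaining 9 must be deranged: !9 = 133496.
Total: 10 × 133496 = 1334960.

1334960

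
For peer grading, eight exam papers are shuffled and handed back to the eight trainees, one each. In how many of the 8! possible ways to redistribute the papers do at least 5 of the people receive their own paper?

# with exactly i fixed is C(8,i)·!(8-i); sum over i=5..8:
  i=5: C(8,5)·!3 = 56·2 = 112
  i=6: C(8,6)·!2 = 28·1 = 28
  i=7: C(8,7)·!1 = 8·0 = 0
  i=8: C(8,8)·!0 = 1·1 = 1
Total = 141.

141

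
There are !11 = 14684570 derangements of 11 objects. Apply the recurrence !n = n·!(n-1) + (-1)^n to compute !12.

176214841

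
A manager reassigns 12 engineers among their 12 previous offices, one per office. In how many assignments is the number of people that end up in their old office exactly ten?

Choose which 10 of the 12 are fixed: C(12,10) = 66.
The remaining 2 must be deranged: !2 = 1.
Total: 66 × 1 = 66.

66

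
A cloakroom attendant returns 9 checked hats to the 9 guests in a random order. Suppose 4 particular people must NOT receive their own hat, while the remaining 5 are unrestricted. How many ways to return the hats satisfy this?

229080

Inclusion-exclusion on the 4 forbidden self-matches:
Σ_{j=0}^{4} (-1)^j C(4,j)(9-j)!
= C(4,0)·9! - C(4,1)·8! + C(4,2)·7! - C(4,3)·6! + C(4,4)·5!
= 362880 - 161280 + 30240 - 2880 + 120
= 229080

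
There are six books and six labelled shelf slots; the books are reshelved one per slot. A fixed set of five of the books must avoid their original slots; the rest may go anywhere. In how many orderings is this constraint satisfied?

309

Let A_j be the event that the j-th constrained one is fixed. By inclusion-exclusion over the 5 events:
Σ_{j=0}^{5} (-1)^j C(5,j)(6-j)!
= C(5,0)·6! - C(5,1)·5! + C(5,2)·4! - C(5,3)·3! + C(5,4)·2! - C(5,5)·1!
= 720 - 600 + 240 - 60 + 10 - 1
= 309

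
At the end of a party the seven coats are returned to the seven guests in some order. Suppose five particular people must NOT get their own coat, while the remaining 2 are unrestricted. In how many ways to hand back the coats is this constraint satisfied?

2428

Let A_j be the event that the j-th constrained one is fixed. By inclusion-exclusion over the 5 events:
Σ_{j=0}^{5} (-1)^j C(5,j)(7-j)!
= C(5,0)·7! - C(5,1)·6! + C(5,2)·5! - C(5,3)·4! + C(5,4)·3! - C(5,5)·2!
= 5040 - 3600 + 1200 - 240 + 30 - 2
= 2428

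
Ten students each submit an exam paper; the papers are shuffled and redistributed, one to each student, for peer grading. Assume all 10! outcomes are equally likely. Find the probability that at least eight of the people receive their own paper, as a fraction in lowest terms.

23/1814400

Favorable outcomes: Σ_{i≥8} C(10,i)·!(10-i) = 45·1 + 10·0 + 1·1 = 46.
Total outcomes: 10! = 3628800.
Probability = 46/3628800 = 23/1814400.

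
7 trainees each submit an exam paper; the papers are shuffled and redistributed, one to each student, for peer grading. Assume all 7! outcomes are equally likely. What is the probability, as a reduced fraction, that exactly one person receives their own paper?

Favorable outcomes: C(7,1)·!6 = 7·265 = 1855.
Total outcomes: 7! = 5040.
Probability = 1855/5040 = 53/144.

53/144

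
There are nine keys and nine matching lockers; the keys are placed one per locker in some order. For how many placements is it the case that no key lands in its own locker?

133496

By inclusion-exclusion, !9 = Σ (-1)^k · 9!/k! for k=0..9
= 9! - 9!/1! + 9!/2! - 9!/3! + 9!/4! - 9!/5! + 9!/6! - 9!/7! + 9!/8! - 9!/9!
= 362880 - 362880 + 181440 - 60480 + 15120 - 3024 + 504 - 72 + 9 - 1
= 133496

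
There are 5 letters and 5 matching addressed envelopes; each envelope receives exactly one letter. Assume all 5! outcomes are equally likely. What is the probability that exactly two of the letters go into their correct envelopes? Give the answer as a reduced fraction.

1/6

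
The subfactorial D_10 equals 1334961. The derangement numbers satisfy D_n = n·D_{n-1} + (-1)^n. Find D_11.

14684570

D_11 = 11·1334961 - 1 = 14684570.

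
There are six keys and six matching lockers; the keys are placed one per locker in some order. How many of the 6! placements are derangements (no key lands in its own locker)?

265

Recurrence: !6 = 6·!5 + (-1)^6.
!6 = 6·44 + 1 = 265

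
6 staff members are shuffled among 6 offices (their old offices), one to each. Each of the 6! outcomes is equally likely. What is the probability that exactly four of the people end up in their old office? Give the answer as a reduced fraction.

1/48

Favorable outcomes: C(6,4)·!2 = 15·1 = 15.
Total outcomes: 6! = 720.
Probability = 15/720 = 1/48.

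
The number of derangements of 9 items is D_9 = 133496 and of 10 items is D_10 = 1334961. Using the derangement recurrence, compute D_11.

14684570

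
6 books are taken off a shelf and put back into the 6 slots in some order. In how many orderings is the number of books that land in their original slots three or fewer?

Sum C(6,i)·!(6-i) for i = 0..3:
  i=0: C(6,0)·!6 = 1·265 = 265
  i=1: C(6,1)·!5 = 6·44 = 264
  i=2: C(6,2)·!4 = 15·9 = 135
  i=3: C(6,3)·!3 = 20·2 = 40
Total = 704.

704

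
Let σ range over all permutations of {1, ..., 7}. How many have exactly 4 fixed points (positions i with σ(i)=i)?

Pick the 4 fixed positions: C(7,4) = 35 ways.
The other 3 form a derangement: !3 = 2.
Total: 35 × 2 = 70.

70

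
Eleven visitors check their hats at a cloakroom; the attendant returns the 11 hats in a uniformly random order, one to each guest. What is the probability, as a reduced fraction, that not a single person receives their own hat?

1468457/3991680

Favorable outcomes: !11 = 14684570.
Total outcomes: 11! = 39916800.
Probability = 14684570/39916800 = 1468457/3991680.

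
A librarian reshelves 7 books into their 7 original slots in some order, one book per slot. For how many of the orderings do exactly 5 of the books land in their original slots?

21

Pick the 5 fixed positions: C(7,5) = 21 ways.
The other 2 form a derangement: !2 = 1.
Total: 21 × 1 = 21.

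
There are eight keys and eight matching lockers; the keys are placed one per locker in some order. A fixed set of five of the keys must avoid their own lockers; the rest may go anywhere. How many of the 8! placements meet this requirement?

21234

Let A_j be the event that the j-th constrained one is fixed. By inclusion-exclusion over the 5 events:
Σ_{j=0}^{5} (-1)^j C(5,j)(8-j)!
= C(5,0)·8! - C(5,1)·7! + C(5,2)·6! - C(5,3)·5! + C(5,4)·4! - C(5,5)·3!
= 40320 - 25200 + 7200 - 1200 + 120 - 6
= 21234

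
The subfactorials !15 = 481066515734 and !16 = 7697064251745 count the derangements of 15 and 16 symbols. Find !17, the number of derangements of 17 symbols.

130850092279664

!17 = (17-1)·(!16 + !15) = 16·(7697064251745 + 481066515734) = 16·8178130767479 = 130850092279664.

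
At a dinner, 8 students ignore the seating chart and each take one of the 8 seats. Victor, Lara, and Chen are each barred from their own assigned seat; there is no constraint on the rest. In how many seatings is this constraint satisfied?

27240

Inclusion-exclusion on the 3 forbidden self-matches:
Σ_{j=0}^{3} (-1)^j C(3,j)(8-j)!
= C(3,0)·8! - C(3,1)·7! + C(3,2)·6! - C(3,3)·5!
= 40320 - 15120 + 2160 - 120
= 27240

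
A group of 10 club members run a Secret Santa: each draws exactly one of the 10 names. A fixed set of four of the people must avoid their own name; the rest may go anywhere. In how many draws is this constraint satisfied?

Inclusion-exclusion on the 4 forbidden self-matches:
Σ_{j=0}^{4} (-1)^j C(4,j)(10-j)!
= C(4,0)·10! - C(4,1)·9! + C(4,2)·8! - C(4,3)·7! + C(4,4)·6!
= 3628800 - 1451520 + 241920 - 20160 + 720
= 2399760

2399760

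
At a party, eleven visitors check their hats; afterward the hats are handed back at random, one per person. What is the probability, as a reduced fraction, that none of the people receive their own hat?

1468457/3991680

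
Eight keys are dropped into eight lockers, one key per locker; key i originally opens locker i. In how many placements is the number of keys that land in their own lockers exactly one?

14832

Choose which one of the 8 is fixed: C(8,1) = 8.
The other 7 form a derangement: !7 = 1854.
Total: 8 × 1854 = 14832.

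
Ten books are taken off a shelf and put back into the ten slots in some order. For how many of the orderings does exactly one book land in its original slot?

1334960

Pick the single fixed position: C(10,1) = 10 ways.
The remaining 9 must be deranged: !9 = 133496.
Total: 10 × 133496 = 1334960.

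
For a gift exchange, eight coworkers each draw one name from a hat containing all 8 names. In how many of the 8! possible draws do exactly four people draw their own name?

630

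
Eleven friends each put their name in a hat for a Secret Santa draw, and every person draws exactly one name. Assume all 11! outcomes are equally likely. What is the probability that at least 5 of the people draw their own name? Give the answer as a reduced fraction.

Favorable outcomes: Σ_{i≥5} C(11,i)·!(11-i) = 462·265 + 462·44 + 330·9 + 165·2 + 55·1 + 11·0 + 1·1 = 146114.
Total outcomes: 11! = 39916800.
Probability = 146114/39916800 = 73057/19958400.

73057/19958400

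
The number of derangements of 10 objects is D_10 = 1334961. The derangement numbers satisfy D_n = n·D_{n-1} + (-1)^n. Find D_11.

14684570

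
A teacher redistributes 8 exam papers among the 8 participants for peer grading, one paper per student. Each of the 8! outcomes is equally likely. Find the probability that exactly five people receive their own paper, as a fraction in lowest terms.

1/360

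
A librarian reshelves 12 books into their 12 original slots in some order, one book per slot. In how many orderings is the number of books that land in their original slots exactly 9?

Choose which 9 of the 12 are fixed: C(12,9) = 220.
The other 3 form a derangement: !3 = 2.
Total: 220 × 2 = 440.

440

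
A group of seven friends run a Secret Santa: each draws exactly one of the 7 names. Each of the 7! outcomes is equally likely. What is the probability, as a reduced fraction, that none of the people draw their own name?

103/280

Favorable outcomes: !7 = 1854.
Total outcomes: 7! = 5040.
Probability = 1854/5040 = 103/280.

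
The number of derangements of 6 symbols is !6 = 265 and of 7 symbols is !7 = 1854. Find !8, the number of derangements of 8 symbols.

!8 = (8-1)·(!7 + !6) = 7·(1854 + 265) = 7·2119 = 14833.

14833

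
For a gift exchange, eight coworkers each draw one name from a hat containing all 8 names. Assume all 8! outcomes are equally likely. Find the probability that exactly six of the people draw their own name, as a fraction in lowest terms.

1/1440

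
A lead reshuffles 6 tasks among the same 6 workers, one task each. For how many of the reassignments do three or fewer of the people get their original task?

# with exactly i fixed is C(6,i)·!(6-i); sum over i=0..3:
  i=0: C(6,0)·!6 = 1·265 = 265
  i=1: C(6,1)·!5 = 6·44 = 264
  i=2: C(6,2)·!4 = 15·9 = 135
  i=3: C(6,3)·!3 = 20·2 = 40
Total = 704.

704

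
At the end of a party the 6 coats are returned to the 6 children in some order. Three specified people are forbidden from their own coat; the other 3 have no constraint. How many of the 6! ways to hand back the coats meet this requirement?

426

Let A_j be the event that the j-th constrained one is fixed. By inclusion-exclusion over the 3 events:
Σ_{j=0}^{3} (-1)^j C(3,j)(6-j)!
= C(3,0)·6! - C(3,1)·5! + C(3,2)·4! - C(3,3)·3!
= 720 - 360 + 72 - 6
= 426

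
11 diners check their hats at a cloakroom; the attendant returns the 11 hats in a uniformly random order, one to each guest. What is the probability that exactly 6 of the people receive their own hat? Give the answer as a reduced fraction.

11/21600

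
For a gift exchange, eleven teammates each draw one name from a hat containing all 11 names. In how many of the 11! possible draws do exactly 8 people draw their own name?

Pick the 8 fixed positions: C(11,8) = 165 ways.
The remaining 3 must be deranged: !3 = 2.
Total: 165 × 2 = 330.

330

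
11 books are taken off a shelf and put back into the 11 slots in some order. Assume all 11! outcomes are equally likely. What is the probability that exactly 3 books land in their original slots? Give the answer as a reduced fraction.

Favorable outcomes: C(11,3)·!8 = 165·14833 = 2447445.
Total outcomes: 11! = 39916800.
Probability = 2447445/39916800 = 2119/34560.

2119/34560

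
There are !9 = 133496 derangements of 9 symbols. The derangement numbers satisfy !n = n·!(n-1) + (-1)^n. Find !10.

1334961

!10 = 10·133496 + 1 = 1334961.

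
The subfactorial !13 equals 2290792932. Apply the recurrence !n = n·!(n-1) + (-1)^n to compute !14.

!14 = 14·2290792932 + 1 = 32071101049.

32071101049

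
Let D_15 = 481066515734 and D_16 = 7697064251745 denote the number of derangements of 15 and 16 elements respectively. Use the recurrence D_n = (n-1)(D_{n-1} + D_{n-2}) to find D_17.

130850092279664

D_17 = (17-1)·(D_16 + D_15) = 16·(7697064251745 + 481066515734) = 16·8178130767479 = 130850092279664.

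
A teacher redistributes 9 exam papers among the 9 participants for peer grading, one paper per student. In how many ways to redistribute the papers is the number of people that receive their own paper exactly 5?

1134

Pick the 5 fixed positions: C(9,5) = 126 ways.
The other 4 form a derangement: !4 = 9.
Total: 126 × 9 = 1134.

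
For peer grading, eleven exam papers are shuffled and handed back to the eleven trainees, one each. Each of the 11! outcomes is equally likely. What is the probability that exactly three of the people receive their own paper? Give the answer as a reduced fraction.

Favorable outcomes: C(11,3)·!8 = 165·14833 = 2447445.
Total outcomes: 11! = 39916800.
Probability = 2447445/39916800 = 2119/34560.

2119/34560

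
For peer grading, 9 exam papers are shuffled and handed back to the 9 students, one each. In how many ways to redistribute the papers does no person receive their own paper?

133496

The number of derangements of 9 is !9 = Σ_{k=0}^{9} (-1)^k·9!/k!
= 9! - 9!/1! + 9!/2! - 9!/3! + 9!/4! - 9!/5! + 9!/6! - 9!/7! + 9!/8! - 9!/9!
= 362880 - 362880 + 181440 - 60480 + 15120 - 3024 + 504 - 72 + 9 - 1
= 133496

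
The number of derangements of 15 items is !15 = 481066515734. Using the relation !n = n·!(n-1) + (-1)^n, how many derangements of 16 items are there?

7697064251745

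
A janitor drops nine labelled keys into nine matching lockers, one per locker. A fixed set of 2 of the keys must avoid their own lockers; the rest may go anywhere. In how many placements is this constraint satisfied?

Let A_j be the event that the j-th constrained one is fixed. By inclusion-exclusion over the 2 events:
Σ_{j=0}^{2} (-1)^j C(2,j)(9-j)!
= C(2,0)·9! - C(2,1)·8! + C(2,2)·7!
= 362880 - 80640 + 5040
= 287280

287280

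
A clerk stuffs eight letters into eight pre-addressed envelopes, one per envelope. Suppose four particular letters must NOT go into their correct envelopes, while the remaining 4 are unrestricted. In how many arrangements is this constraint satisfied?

24024

Let A_j be the event that the j-th constrained one is fixed. By inclusion-exclusion over the 4 events:
Σ_{j=0}^{4} (-1)^j C(4,j)(8-j)!
= C(4,0)·8! - C(4,1)·7! + C(4,2)·6! - C(4,3)·5! + C(4,4)·4!
= 40320 - 20160 + 4320 - 480 + 24
= 24024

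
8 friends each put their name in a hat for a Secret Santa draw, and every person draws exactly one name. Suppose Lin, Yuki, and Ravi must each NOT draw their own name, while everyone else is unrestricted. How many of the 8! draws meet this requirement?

27240

Inclusion-exclusion on the 3 forbidden self-matches:
Σ_{j=0}^{3} (-1)^j C(3,j)(8-j)!
= C(3,0)·8! - C(3,1)·7! + C(3,2)·6! - C(3,3)·5!
= 40320 - 15120 + 2160 - 120
= 27240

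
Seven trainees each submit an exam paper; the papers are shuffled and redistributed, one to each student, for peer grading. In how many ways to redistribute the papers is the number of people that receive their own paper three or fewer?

# with exactly i fixed is C(7,i)·!(7-i); sum over i=0..3:
  i=0: C(7,0)·!7 = 1·1854 = 1854
  i=1: C(7,1)·!6 = 7·265 = 1855
  i=2: C(7,2)·!5 = 21·44 = 924
  i=3: C(7,3)·!4 = 35·9 = 315
Total = 4948.

4948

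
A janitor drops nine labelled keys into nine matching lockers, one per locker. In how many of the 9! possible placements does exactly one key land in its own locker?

133497

Choose which one of the 9 is fixed: C(9,1) = 9.
The remaining 8 must be deranged: !8 = 14833.
Total: 9 × 14833 = 133497.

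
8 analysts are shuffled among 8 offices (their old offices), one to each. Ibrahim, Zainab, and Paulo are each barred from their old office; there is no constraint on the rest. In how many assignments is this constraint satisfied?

27240

Let A_j be the event that the j-th constrained one is fixed. By inclusion-exclusion over the 3 events:
Σ_{j=0}^{3} (-1)^j C(3,j)(8-j)!
= C(3,0)·8! - C(3,1)·7! + C(3,2)·6! - C(3,3)·5!
= 40320 - 15120 + 2160 - 120
= 27240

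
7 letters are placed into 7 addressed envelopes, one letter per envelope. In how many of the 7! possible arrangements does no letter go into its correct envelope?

1854

Recurrence: !7 = 6·(!6 + !5).
!7 = 6·(265 + 44) = 6·309 = 1854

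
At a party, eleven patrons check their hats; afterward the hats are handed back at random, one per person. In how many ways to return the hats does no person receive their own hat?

14684570

The number of derangements of 11 is !11 = Σ_{k=0}^{11} (-1)^k·11!/k!
= 11! - 11!/1! + 11!/2! - 11!/3! + 11!/4! - 11!/5! + 11!/6! - 11!/7! + 11!/8! - 11!/9! + 11!/10! - 11!/11!
= 39916800 - 39916800 + 19958400 - 6652800 + 1663200 - 332640 + 55440 - 7920 + 990 - 110 + 11 - 1
= 14684570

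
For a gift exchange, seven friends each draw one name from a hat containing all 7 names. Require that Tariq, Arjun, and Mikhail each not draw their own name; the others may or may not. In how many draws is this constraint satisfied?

3216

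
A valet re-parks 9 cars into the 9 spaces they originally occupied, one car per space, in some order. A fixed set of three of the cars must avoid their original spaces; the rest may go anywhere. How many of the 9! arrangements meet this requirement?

Let A_j be the event that the j-th constrained one is fixed. By inclusion-exclusion over the 3 events:
Σ_{j=0}^{3} (-1)^j C(3,j)(9-j)!
= C(3,0)·9! - C(3,1)·8! + C(3,2)·7! - C(3,3)·6!
= 362880 - 120960 + 15120 - 720
= 256320

256320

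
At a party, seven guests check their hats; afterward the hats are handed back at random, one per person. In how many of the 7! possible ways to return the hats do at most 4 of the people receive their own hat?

# with exactly i fixed is C(7,i)·!(7-i); sum over i=0..4:
  i=0: C(7,0)·!7 = 1·1854 = 1854
  i=1: C(7,1)·!6 = 7·265 = 1855
  i=2: C(7,2)·!5 = 21·44 = 924
  i=3: C(7,3)·!4 = 35·9 = 315
  i=4: C(7,4)·!3 = 35·2 = 70
Total = 5018.

5018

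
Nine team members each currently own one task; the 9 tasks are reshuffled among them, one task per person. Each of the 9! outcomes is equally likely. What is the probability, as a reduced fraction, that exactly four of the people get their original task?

11/720

Favorable outcomes: C(9,4)·!5 = 126·44 = 5544.
Total outcomes: 9! = 362880.
Probability = 5544/362880 = 11/720.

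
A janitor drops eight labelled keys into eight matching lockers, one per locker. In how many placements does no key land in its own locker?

!8 = 8! · Σ_{k=0}^{8} (-1)^k/k!
= 8! - 8!/1! + 8!/2! - 8!/3! + 8!/4! - 8!/5! + 8!/6! - 8!/7! + 8!/8!
= 40320 - 40320 + 20160 - 6720 + 1680 - 336 + 56 - 8 + 1
= 14833

14833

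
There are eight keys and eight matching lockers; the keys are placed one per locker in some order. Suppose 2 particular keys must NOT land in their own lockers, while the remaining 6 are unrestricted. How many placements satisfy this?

Inclusion-exclusion on the 2 forbidden self-matches:
Σ_{j=0}^{2} (-1)^j C(2,j)(8-j)!
= C(2,0)·8! - C(2,1)·7! + C(2,2)·6!
= 40320 - 10080 + 720
= 30960

30960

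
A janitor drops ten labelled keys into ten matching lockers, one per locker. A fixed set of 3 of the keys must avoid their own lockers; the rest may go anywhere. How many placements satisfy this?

Let A_j be the event that the j-th constrained one is fixed. By inclusion-exclusion over the 3 events:
Σ_{j=0}^{3} (-1)^j C(3,j)(10-j)!
= C(3,0)·10! - C(3,1)·9! + C(3,2)·8! - C(3,3)·7!
= 3628800 - 1088640 + 120960 - 5040
= 2656080

2656080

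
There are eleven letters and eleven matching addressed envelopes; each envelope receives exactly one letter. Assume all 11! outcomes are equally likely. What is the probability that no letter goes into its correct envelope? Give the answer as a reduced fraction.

Favorable outcomes: !11 = 14684570.
Total outcomes: 11! = 39916800.
Probability = 14684570/39916800 = 1468457/3991680.

1468457/3991680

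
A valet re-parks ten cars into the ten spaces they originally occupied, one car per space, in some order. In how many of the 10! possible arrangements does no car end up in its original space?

1334961

Recurrence: !10 = 10·!9 + (-1)^10.
!10 = 10·133496 + 1 = 1334961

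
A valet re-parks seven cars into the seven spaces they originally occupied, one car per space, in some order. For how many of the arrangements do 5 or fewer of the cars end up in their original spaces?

5039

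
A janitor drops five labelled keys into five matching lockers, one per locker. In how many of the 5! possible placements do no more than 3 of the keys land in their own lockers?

119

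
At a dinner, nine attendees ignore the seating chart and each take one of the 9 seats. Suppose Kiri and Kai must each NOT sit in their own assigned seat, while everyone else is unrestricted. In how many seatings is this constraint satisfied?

Let A_j be the event that the j-th constrained one is fixed. By inclusion-exclusion over the 2 events:
Σ_{j=0}^{2} (-1)^j C(2,j)(9-j)!
= C(2,0)·9! - C(2,1)·8! + C(2,2)·7!
= 362880 - 80640 + 5040
= 287280

287280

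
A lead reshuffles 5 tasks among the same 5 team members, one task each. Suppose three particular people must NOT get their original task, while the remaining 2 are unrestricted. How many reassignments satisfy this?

Let A_j be the event that the j-th constrained one is fixed. By inclusion-exclusion over the 3 events:
Σ_{j=0}^{3} (-1)^j C(3,j)(5-j)!
= C(3,0)·5! - C(3,1)·4! + C(3,2)·3! - C(3,3)·2!
= 120 - 72 + 18 - 2
= 64

64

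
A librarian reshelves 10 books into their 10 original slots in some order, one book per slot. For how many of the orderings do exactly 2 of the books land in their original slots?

Choose which 2 of the 10 are fixed: C(10,2) = 45.
The remaining 8 must be deranged: !8 = 14833.
Total: 45 × 14833 = 667485.

667485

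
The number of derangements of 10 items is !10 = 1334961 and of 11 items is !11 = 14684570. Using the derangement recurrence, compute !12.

176214841

!12 = (12-1)·(!11 + !10) = 11·(14684570 + 1334961) = 11·16019531 = 176214841.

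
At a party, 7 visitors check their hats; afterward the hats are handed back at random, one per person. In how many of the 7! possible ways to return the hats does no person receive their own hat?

1854

By inclusion-exclusion, !7 = Σ (-1)^k · 7!/k! for k=0..7
= 7! - 7!/1! + 7!/2! - 7!/3! + 7!/4! - 7!/5! + 7!/6! - 7!/7!
= 5040 - 5040 + 2520 - 840 + 210 - 42 + 7 - 1
= 1854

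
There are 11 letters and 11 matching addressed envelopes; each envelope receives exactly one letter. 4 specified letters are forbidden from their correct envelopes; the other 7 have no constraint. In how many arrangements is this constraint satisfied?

27422640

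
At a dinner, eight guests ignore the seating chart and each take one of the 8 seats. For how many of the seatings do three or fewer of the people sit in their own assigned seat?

39549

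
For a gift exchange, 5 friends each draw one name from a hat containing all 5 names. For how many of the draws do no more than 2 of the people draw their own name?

109

Sum C(5,i)·!(5-i) for i = 0..2:
  i=0: C(5,0)·!5 = 1·44 = 44
  i=1: C(5,1)·!4 = 5·9 = 45
  i=2: C(5,2)·!3 = 10·2 = 20
Total = 109.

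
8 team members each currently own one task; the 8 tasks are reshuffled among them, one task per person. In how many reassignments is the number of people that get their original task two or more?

# with exactly i fixed is C(8,i)·!(8-i); sum over i=2..8:
  i=2: C(8,2)·!6 = 28·265 = 7420
  i=3: C(8,3)·!5 = 56·44 = 2464
  i=4: C(8,4)·!4 = 70·9 = 630
  i=5: C(8,5)·!3 = 56·2 = 112
  i=6: C(8,6)·!2 = 28·1 = 28
  i=7: C(8,7)·!1 = 8·0 = 0
  i=8: C(8,8)·!0 = 1·1 = 1
Total = 10655.

10655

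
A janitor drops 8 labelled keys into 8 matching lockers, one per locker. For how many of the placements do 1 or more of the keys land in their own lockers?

# with exactly i fixed is C(8,i)·!(8-i); sum over i=1..8:
  i=1: C(8,1)·!7 = 8·1854 = 14832
  i=2: C(8,2)·!6 = 28·265 = 7420
  i=3: C(8,3)·!5 = 56·44 = 2464
  i=4: C(8,4)·!4 = 70·9 = 630
  i=5: C(8,5)·!3 = 56·2 = 112
  i=6: C(8,6)·!2 = 28·1 = 28
  i=7: C(8,7)·!1 = 8·0 = 0
  i=8: C(8,8)·!0 = 1·1 = 1
Total = 25487.

25487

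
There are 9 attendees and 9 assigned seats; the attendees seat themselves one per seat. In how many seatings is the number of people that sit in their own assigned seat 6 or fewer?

362843

Sum C(9,i)·!(9-i) for i = 0..6:
  i=0: C(9,0)·!9 = 1·133496 = 133496
  i=1: C(9,1)·!8 = 9·14833 = 133497
  i=2: C(9,2)·!7 = 36·1854 = 66744
  i=3: C(9,3)·!6 = 84·265 = 22260
  i=4: C(9,4)·!5 = 126·44 = 5544
  i=5: C(9,5)·!4 = 126·9 = 1134
  i=6: C(9,6)·!3 = 84·2 = 168
Total = 362843.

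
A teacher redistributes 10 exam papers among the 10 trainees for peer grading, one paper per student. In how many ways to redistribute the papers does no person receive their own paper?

1334961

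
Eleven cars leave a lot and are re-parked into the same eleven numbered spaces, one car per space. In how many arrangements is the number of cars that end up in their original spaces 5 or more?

146114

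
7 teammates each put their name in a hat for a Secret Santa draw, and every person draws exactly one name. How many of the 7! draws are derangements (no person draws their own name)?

!7 is the nearest integer to 7!/e.
7! = 5040, and 5040/e ≈ 1854.11, so !7 = 1854.

1854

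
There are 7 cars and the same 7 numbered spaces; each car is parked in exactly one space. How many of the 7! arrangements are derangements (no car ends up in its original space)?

1854

!7 = 7! · Σ_{k=0}^{7} (-1)^k/k!
= 7! - 7!/1! + 7!/2! - 7!/3! + 7!/4! - 7!/5! + 7!/6! - 7!/7!
= 5040 - 5040 + 2520 - 840 + 210 - 42 + 7 - 1
= 1854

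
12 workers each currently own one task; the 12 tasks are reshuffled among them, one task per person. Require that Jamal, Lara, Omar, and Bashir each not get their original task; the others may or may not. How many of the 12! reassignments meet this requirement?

339696000

Inclusion-exclusion on the 4 forbidden self-matches:
Σ_{j=0}^{4} (-1)^j C(4,j)(12-j)!
= C(4,0)·12! - C(4,1)·11! + C(4,2)·10! - C(4,3)·9! + C(4,4)·8!
= 479001600 - 159667200 + 21772800 - 1451520 + 40320
= 339696000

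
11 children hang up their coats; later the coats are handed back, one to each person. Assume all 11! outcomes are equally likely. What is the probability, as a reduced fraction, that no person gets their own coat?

1468457/3991680

Favorable outcomes: !11 = 14684570.
Total outcomes: 11! = 39916800.
Probability = 14684570/39916800 = 1468457/3991680.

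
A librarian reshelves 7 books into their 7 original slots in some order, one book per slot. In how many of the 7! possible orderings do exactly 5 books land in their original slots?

21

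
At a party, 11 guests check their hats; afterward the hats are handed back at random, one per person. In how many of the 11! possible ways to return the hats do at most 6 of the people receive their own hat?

39913444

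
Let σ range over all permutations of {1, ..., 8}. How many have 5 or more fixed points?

141

# with exactly i fixed is C(8,i)·!(8-i); sum over i=5..8:
  i=5: C(8,5)·!3 = 56·2 = 112
  i=6: C(8,6)·!2 = 28·1 = 28
  i=7: C(8,7)·!1 = 8·0 = 0
  i=8: C(8,8)·!0 = 1·1 = 1
Total = 141.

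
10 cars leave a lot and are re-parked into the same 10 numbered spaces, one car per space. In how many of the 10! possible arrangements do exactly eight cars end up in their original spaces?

Pick the 8 fixed positions: C(10,8) = 45 ways.
The remaining 2 must be deranged: !2 = 1.
Total: 45 × 1 = 45.

45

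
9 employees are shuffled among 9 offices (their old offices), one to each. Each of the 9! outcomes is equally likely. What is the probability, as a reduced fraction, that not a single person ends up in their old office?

Favorable outcomes: !9 = 133496.
Total outcomes: 9! = 362880.
Probability = 133496/362880 = 16687/45360.

16687/45360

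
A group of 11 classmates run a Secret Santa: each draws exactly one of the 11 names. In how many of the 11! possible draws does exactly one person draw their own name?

14684571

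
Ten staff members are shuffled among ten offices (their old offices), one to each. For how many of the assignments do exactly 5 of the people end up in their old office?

11088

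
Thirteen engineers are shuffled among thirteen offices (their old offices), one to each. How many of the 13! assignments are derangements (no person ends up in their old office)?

2290792932

Use !n = (n-1)(!(n-1) + !(n-2)).
!13 = 12·(176214841 + 14684570) = 12·190899411 = 2290792932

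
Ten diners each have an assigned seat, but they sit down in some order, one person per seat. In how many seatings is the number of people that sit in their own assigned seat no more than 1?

# with exactly i fixed is C(10,i)·!(10-i); sum over i=0..1:
  i=0: C(10,0)·!10 = 1·1334961 = 1334961
  i=1: C(10,1)·!9 = 10·133496 = 1334960
Total = 2669921.

2669921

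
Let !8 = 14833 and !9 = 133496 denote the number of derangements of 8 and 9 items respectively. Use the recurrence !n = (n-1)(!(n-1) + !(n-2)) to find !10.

1334961

!10 = (10-1)·(!9 + !8) = 9·(133496 + 14833) = 9·148329 = 1334961.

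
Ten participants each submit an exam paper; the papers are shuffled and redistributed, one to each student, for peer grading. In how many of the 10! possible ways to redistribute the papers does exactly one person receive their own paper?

1334960

Choose which one of the 10 is fixed: C(10,1) = 10.
The other 9 form a derangement: !9 = 133496.
Total: 10 × 133496 = 1334960.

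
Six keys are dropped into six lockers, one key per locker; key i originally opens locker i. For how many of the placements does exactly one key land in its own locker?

264

Pick the single fixed position: C(6,1) = 6 ways.
The other 5 form a derangement: !5 = 44.
Total: 6 × 44 = 264.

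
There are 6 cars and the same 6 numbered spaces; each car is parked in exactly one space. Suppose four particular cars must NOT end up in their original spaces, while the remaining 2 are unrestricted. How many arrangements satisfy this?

362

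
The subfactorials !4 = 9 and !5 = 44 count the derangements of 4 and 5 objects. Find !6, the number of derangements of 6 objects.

!6 = (6-1)·(!5 + !4) = 5·(44 + 9) = 5·53 = 265.

265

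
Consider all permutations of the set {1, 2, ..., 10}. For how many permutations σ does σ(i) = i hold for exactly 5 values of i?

11088

Pick the 5 fixed positions: C(10,5) = 252 ways.
The other 5 form a derangement: !5 = 44.
Total: 252 × 44 = 11088.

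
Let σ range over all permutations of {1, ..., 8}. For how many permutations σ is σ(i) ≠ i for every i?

!8 = 8! · Σ_{k=0}^{8} (-1)^k/k!
= 8! - 8!/1! + 8!/2! - 8!/3! + 8!/4! - 8!/5! + 8!/6! - 8!/7! + 8!/8!
= 40320 - 40320 + 20160 - 6720 + 1680 - 336 + 56 - 8 + 1
= 14833

14833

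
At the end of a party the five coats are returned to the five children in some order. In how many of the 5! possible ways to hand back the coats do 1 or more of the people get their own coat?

76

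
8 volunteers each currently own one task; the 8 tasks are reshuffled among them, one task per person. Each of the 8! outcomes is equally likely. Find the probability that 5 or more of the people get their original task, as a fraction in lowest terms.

47/13440

Favorable outcomes: Σ_{i≥5} C(8,i)·!(8-i) = 56·2 + 28·1 + 8·0 + 1·1 = 141.
Total outcomes: 8! = 40320.
Probability = 141/40320 = 47/13440.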